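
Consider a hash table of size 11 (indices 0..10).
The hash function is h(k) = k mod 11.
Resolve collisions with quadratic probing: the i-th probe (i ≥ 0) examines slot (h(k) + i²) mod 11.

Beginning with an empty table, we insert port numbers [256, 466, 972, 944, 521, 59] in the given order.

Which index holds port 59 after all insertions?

Insert 256: h=3, slot 3 empty -> index 3.
Insert 466: h=4, slot 4 empty -> index 4.
Insert 972: h=4, slot 4 occupied -> index 5.
Insert 944: h=9, slot 9 empty -> index 9.
Insert 521: h=4, slots 4,5 occupied -> index 8.
Insert 59: h=4, slots 4,5,8 occupied -> index 2.
Table: [-, -, 59, 256, 466, 972, -, -, 521, 944, -]

2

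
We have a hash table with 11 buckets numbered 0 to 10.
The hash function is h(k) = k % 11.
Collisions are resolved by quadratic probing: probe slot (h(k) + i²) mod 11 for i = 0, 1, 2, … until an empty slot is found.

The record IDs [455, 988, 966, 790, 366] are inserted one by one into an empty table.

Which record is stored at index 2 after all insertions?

Insert 455: h=4, slot 4 empty -> index 4.
Insert 988: h=9, slot 9 empty -> index 9.
Insert 966: h=9, slot 9 occupied -> index 10.
Insert 790: h=9, slots 9,10 occupied -> index 2.
Insert 366: h=3, slot 3 empty -> index 3.
Table: [—, —, 790, 366, 455, —, —, —, —, 988, 966]

790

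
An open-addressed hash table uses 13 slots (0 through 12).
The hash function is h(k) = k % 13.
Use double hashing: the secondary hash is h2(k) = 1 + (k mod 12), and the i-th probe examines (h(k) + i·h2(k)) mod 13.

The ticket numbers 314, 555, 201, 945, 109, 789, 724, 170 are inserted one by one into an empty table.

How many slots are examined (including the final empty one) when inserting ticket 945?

3

314: h=2 -> slot 2
555: h=9 -> slot 9
201: h=6 -> slot 6
945: h=9, h2=10, probe 9,6,3 -> slot 3
109: h=5 -> slot 5
789: h=9, h2=10, probe 9,6,3,0 -> slot 0
724: h=9, h2=5, probe 9,1 -> slot 1
170: h=1, h2=3, probe 1,4 -> slot 4
Table: [789, 724, 314, 945, 170, 109, 201, —, —, 555, —, —, —]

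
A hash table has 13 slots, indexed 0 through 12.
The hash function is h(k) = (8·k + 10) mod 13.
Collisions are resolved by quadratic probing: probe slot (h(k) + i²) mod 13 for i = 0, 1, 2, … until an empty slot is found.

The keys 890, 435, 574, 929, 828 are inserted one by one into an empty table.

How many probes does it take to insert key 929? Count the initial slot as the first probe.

3

890: h=6 => slot 6
435: h=6, probe 6,7 => slot 7
574: h=0 => slot 0
929: h=6, probe 6,7,10 => slot 10
828: h=4 => slot 4
Table: [574, ., ., ., 828, ., 890, 435, ., ., 929, ., .]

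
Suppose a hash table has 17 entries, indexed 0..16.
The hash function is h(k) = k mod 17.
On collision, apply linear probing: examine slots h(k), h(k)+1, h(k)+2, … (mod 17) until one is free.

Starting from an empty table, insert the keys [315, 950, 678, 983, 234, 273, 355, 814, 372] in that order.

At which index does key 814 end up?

2

315 hashes to 9; slot 9 is free -> place at 9.
950 hashes to 15; slot 15 is free -> place at 15.
678 hashes to 15; 15 taken -> place at 16.
983 hashes to 14; slot 14 is free -> place at 14.
234 hashes to 13; slot 13 is free -> place at 13.
273 hashes to 1; slot 1 is free -> place at 1.
355 hashes to 15; 15,16 taken -> place at 0.
814 hashes to 15; 15,16,0,1 taken -> place at 2.
372 hashes to 15; 15,16,0,1,2 taken -> place at 3.
Table: [355, 273, 814, 372, _, _, _, _, _, 315, _, _, _, 234, 983, 950, 678]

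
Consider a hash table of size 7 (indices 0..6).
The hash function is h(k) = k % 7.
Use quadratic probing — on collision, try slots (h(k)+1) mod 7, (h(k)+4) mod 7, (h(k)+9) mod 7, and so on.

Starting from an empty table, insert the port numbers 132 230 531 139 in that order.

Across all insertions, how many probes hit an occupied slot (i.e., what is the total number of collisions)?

6

132: h=6 -> slot 6
230: h=6, probe 6,0 -> slot 0
531: h=6, probe 6,0,3 -> slot 3
139: h=6, probe 6,0,3,1 -> slot 1
Table: [230, 139, -, 531, -, -, 132]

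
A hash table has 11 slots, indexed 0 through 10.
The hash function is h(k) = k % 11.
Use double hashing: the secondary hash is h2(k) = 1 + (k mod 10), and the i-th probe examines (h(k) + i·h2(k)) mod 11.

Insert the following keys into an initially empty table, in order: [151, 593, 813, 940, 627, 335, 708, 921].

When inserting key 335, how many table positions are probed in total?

151 hashes to 8; slot 8 is free → place at 8.
593 hashes to 10; slot 10 is free → place at 10.
813 hashes to 10, h2=4; 10 taken → place at 3.
940 hashes to 5; slot 5 is free → place at 5.
627 hashes to 0; slot 0 is free → place at 0.
335 hashes to 5, h2=6; 5,0 taken → place at 6.
708 hashes to 4; slot 4 is free → place at 4.
921 hashes to 8, h2=2; 8,10 taken → place at 1.
Table: [627, 921, -, 813, 708, 940, 335, -, 151, -, 593]

3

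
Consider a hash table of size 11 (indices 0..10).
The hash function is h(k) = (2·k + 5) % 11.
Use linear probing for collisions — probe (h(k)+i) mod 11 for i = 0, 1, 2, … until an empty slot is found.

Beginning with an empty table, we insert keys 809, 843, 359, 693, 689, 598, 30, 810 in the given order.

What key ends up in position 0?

30

Insert 809: h=6, slot 6 empty → index 6.
Insert 843: h=8, slot 8 empty → index 8.
Insert 359: h=8, slot 8 occupied → index 9.
Insert 693: h=5, slot 5 empty → index 5.
Insert 689: h=8, slots 8,9 occupied → index 10.
Insert 598: h=2, slot 2 empty → index 2.
Insert 30: h=10, slot 10 occupied → index 0.
Insert 810: h=8, slots 8,9,10,0 occupied → index 1.
Table: [30, 810, 598, ., ., 693, 809, ., 843, 359, 689]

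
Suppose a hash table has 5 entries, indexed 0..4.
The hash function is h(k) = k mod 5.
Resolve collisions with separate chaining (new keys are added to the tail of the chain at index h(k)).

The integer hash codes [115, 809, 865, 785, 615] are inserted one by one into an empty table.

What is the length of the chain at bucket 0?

Insert 115: h=0, bucket 0 empty → new chain.
Insert 809: h=4, bucket 4 empty → new chain.
Insert 865: h=0, bucket 0 nonempty → append to chain.
Insert 785: h=0, bucket 0 nonempty → append to chain.
Insert 615: h=0, bucket 0 nonempty → append to chain.
Final buckets:
0: 115 -> 865 -> 785 -> 615
1: ∅
2: ∅
3: ∅
4: 809

4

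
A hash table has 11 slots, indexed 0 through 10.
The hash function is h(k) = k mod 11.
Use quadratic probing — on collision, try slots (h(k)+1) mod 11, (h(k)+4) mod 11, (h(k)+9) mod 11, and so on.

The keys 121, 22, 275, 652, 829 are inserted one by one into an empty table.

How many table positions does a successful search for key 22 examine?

2

121: h=0 -> slot 0
22: h=0, probe 0,1 -> slot 1
275: h=0, probe 0,1,4 -> slot 4
652: h=3 -> slot 3
829: h=4, probe 4,5 -> slot 5
Table: [121, 22, _, 652, 275, 829, _, _, _, _, _]
Lookup 22: h=0, probe 0,1 → found at 1.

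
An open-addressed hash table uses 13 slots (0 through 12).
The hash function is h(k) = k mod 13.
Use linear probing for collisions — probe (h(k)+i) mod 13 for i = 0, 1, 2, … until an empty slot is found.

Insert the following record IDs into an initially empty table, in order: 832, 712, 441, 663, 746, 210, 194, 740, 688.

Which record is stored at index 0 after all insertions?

832

832: h=0 -> slot 0
712: h=10 -> slot 10
441: h=12 -> slot 12
663: h=0, probe 0,1 -> slot 1
746: h=5 -> slot 5
210: h=2 -> slot 2
194: h=12, probe 12,0,1,2,3 -> slot 3
740: h=12, probe 12,0,1,2,3,4 -> slot 4
688: h=12, probe 12,0,1,2,3,4,5,6 -> slot 6
Table: [832, 663, 210, 194, 740, 746, 688, -, -, -, 712, -, 441]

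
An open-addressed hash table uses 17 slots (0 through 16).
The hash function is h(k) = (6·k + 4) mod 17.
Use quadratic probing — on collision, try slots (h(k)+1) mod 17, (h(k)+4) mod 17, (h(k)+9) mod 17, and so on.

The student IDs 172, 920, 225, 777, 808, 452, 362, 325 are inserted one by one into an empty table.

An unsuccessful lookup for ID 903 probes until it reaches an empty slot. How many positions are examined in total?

Insert 172: h=16, slot 16 empty => index 16.
Insert 920: h=16, slot 16 occupied => index 0.
Insert 225: h=11, slot 11 empty => index 11.
Insert 777: h=8, slot 8 empty => index 8.
Insert 808: h=7, slot 7 empty => index 7.
Insert 452: h=13, slot 13 empty => index 13.
Insert 362: h=0, slot 0 occupied => index 1.
Insert 325: h=16, slots 16,0 occupied => index 3.
Table: [920, 362, ., 325, ., ., ., 808, 777, ., ., 225, ., 452, ., ., 172]
Lookup 903: h=16, probe 16,0,3,8,15 → slot 15 empty, not found.

5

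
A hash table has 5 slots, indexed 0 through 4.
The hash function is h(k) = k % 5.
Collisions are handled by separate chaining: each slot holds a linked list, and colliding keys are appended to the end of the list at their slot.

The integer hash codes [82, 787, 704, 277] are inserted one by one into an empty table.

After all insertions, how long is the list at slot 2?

3

Insert 82: h=2, bucket 2 empty -> new chain.
Insert 787: h=2, bucket 2 nonempty -> append to chain.
Insert 704: h=4, bucket 4 empty -> new chain.
Insert 277: h=2, bucket 2 nonempty -> append to chain.
Final buckets:
0: ∅
1: ∅
2: 82 -> 787 -> 277
3: ∅
4: 704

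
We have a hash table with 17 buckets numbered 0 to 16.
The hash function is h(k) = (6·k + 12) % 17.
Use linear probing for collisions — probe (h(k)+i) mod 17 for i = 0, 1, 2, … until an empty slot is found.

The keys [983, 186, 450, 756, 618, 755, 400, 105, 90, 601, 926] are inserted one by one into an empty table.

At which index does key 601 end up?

16

983: h=11 -> slot 11
186: h=6 -> slot 6
450: h=9 -> slot 9
756: h=9, probe 9,10 -> slot 10
618: h=14 -> slot 14
755: h=3 -> slot 3
400: h=15 -> slot 15
105: h=13 -> slot 13
90: h=8 -> slot 8
601: h=14, probe 14,15,16 -> slot 16
926: h=9, probe 9,10,11,12 -> slot 12
Table: [-, -, -, 755, -, -, 186, -, 90, 450, 756, 983, 926, 105, 618, 400, 601]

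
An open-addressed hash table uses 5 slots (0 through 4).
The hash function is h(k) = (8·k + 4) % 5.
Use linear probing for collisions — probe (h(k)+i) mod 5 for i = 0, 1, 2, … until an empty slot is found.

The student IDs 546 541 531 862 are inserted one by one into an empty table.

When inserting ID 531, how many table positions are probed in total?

3

546 hashes to 2; slot 2 is free -> place at 2.
541 hashes to 2; 2 taken -> place at 3.
531 hashes to 2; 2,3 taken -> place at 4.
862 hashes to 0; slot 0 is free -> place at 0.
Table: [862, ., 546, 541, 531]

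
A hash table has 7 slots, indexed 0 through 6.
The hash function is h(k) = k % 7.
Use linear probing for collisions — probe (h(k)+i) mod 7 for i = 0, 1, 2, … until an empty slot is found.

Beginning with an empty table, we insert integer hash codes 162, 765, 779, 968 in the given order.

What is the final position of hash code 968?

162 hashes to 1; slot 1 is free => place at 1.
765 hashes to 2; slot 2 is free => place at 2.
779 hashes to 2; 2 taken => place at 3.
968 hashes to 2; 2,3 taken => place at 4.
Table: [—, 162, 765, 779, 968, —, —]

4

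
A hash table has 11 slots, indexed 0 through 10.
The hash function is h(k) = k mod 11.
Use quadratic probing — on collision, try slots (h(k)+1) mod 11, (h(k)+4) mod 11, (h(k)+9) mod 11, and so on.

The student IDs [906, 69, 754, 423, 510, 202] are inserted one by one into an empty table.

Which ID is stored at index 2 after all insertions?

202

906: h=4 => slot 4
69: h=3 => slot 3
754: h=6 => slot 6
423: h=5 => slot 5
510: h=4, probe 4,5,8 => slot 8
202: h=4, probe 4,5,8,2 => slot 2
Table: [—, —, 202, 69, 906, 423, 754, —, 510, —, —]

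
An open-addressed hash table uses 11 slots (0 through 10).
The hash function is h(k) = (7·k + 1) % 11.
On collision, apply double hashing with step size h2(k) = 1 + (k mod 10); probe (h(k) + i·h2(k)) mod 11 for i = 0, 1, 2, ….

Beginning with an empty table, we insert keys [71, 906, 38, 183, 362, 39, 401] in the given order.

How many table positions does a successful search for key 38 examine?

2

71 hashes to 3; slot 3 is free => place at 3.
906 hashes to 7; slot 7 is free => place at 7.
38 hashes to 3, h2=9; 3 taken => place at 1.
183 hashes to 6; slot 6 is free => place at 6.
362 hashes to 5; slot 5 is free => place at 5.
39 hashes to 10; slot 10 is free => place at 10.
401 hashes to 3, h2=2; 3,5,7 taken => place at 9.
Table: [-, 38, -, 71, -, 362, 183, 906, -, 401, 39]
Lookup 38: h=3, h2=9, probe 3,1 → found at 1.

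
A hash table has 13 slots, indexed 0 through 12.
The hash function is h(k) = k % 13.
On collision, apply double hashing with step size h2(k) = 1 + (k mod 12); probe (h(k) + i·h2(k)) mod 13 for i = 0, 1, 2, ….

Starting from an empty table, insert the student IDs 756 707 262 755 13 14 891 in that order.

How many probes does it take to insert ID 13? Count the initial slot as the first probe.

3

Insert 756: h=2, slot 2 empty -> index 2.
Insert 707: h=5, slot 5 empty -> index 5.
Insert 262: h=2, h2=11, slot 2 occupied -> index 0.
Insert 755: h=1, slot 1 empty -> index 1.
Insert 13: h=0, h2=2, slots 0,2 occupied -> index 4.
Insert 14: h=1, h2=3, slots 1,4 occupied -> index 7.
Insert 891: h=7, h2=4, slot 7 occupied -> index 11.
Table: [262, 755, 756, ∅, 13, 707, ∅, 14, ∅, ∅, ∅, 891, ∅]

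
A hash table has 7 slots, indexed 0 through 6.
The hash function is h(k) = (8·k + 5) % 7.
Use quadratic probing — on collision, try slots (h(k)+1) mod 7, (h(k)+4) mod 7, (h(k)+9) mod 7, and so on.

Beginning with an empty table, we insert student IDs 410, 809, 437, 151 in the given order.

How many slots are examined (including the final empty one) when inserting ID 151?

410: h=2 => slot 2
809: h=2, probe 2,3 => slot 3
437: h=1 => slot 1
151: h=2, probe 2,3,6 => slot 6
Table: [_, 437, 410, 809, _, _, 151]

3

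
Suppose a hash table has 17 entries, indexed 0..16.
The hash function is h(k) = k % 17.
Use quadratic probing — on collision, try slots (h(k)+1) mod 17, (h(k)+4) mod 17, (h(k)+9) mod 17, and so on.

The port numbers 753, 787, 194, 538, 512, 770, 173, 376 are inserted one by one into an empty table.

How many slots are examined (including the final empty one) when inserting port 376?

753: h=5 -> slot 5
787: h=5, probe 5,6 -> slot 6
194: h=7 -> slot 7
538: h=11 -> slot 11
512: h=2 -> slot 2
770: h=5, probe 5,6,9 -> slot 9
173: h=3 -> slot 3
376: h=2, probe 2,3,6,11,1 -> slot 1
Table: [∅, 376, 512, 173, ∅, 753, 787, 194, ∅, 770, ∅, 538, ∅, ∅, ∅, ∅, ∅]

5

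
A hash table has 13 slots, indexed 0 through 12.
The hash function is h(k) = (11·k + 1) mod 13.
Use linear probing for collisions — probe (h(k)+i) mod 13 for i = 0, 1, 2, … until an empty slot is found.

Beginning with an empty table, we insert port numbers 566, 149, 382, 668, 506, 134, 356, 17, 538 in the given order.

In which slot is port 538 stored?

9

566: h=0 → slot 0
149: h=2 → slot 2
382: h=4 → slot 4
668: h=4, probe 4,5 → slot 5
506: h=3 → slot 3
134: h=6 → slot 6
356: h=4, probe 4,5,6,7 → slot 7
17: h=6, probe 6,7,8 → slot 8
538: h=4, probe 4,5,6,7,8,9 → slot 9
Table: [566, ∅, 149, 506, 382, 668, 134, 356, 17, 538, ∅, ∅, ∅]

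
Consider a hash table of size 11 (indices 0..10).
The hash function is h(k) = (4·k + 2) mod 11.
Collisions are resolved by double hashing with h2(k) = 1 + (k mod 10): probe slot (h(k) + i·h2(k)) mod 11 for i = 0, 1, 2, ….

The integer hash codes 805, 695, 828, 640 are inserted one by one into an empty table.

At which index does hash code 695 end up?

Insert 805: h=10, slot 10 empty -> index 10.
Insert 695: h=10, h2=6, slot 10 occupied -> index 5.
Insert 828: h=3, slot 3 empty -> index 3.
Insert 640: h=10, h2=1, slot 10 occupied -> index 0.
Table: [640, _, _, 828, _, 695, _, _, _, _, 805]

5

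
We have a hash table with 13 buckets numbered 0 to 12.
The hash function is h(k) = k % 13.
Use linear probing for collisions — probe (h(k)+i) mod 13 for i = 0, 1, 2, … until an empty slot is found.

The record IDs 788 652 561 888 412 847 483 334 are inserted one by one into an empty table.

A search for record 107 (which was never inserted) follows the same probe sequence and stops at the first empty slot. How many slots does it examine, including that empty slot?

5

788: h=8 -> slot 8
652: h=2 -> slot 2
561: h=2, probe 2,3 -> slot 3
888: h=4 -> slot 4
412: h=9 -> slot 9
847: h=2, probe 2,3,4,5 -> slot 5
483: h=2, probe 2,3,4,5,6 -> slot 6
334: h=9, probe 9,10 -> slot 10
Table: [∅, ∅, 652, 561, 888, 847, 483, ∅, 788, 412, 334, ∅, ∅]
Lookup 107: h=3, probe 3,4,5,6,7 → slot 7 empty, not found.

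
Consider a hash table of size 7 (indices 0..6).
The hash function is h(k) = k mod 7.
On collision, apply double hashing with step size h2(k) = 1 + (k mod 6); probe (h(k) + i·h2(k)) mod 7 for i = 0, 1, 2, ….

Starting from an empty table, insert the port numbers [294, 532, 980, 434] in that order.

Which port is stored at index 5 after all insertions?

532

294 hashes to 0; slot 0 is free → place at 0.
532 hashes to 0, h2=5; 0 taken → place at 5.
980 hashes to 0, h2=3; 0 taken → place at 3.
434 hashes to 0, h2=3; 0,3 taken → place at 6.
Table: [294, -, -, 980, -, 532, 434]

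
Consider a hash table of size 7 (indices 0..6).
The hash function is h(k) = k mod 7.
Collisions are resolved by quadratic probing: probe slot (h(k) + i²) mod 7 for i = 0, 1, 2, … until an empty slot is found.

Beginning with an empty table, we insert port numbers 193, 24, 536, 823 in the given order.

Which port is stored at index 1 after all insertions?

193 hashes to 4; slot 4 is free => place at 4.
24 hashes to 3; slot 3 is free => place at 3.
536 hashes to 4; 4 taken => place at 5.
823 hashes to 4; 4,5 taken => place at 1.
Table: [∅, 823, ∅, 24, 193, 536, ∅]

823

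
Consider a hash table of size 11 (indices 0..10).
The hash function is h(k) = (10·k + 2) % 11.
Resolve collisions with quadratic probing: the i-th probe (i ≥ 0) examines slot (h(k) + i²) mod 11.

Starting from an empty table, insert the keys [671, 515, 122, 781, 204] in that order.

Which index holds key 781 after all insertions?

671 hashes to 2; slot 2 is free -> place at 2.
515 hashes to 4; slot 4 is free -> place at 4.
122 hashes to 1; slot 1 is free -> place at 1.
781 hashes to 2; 2 taken -> place at 3.
204 hashes to 7; slot 7 is free -> place at 7.
Table: [_, 122, 671, 781, 515, _, _, 204, _, _, _]

3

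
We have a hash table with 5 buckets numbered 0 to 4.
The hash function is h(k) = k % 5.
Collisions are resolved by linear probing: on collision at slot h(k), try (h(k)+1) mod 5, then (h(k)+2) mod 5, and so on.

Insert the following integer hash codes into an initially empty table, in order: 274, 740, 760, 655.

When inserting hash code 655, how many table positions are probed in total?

3

274: h=4 -> slot 4
740: h=0 -> slot 0
760: h=0, probe 0,1 -> slot 1
655: h=0, probe 0,1,2 -> slot 2
Table: [740, 760, 655, —, 274]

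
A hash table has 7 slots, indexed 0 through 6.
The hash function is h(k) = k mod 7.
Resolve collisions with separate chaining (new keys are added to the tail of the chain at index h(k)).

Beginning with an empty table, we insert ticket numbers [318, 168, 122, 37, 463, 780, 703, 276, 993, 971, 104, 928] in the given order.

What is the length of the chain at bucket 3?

5

Insert 318: h=3, bucket 3 empty -> new chain.
Insert 168: h=0, bucket 0 empty -> new chain.
Insert 122: h=3, bucket 3 nonempty -> append to chain.
Insert 37: h=2, bucket 2 empty -> new chain.
Insert 463: h=1, bucket 1 empty -> new chain.
Insert 780: h=3, bucket 3 nonempty -> append to chain.
Insert 703: h=3, bucket 3 nonempty -> append to chain.
Insert 276: h=3, bucket 3 nonempty -> append to chain.
Insert 993: h=6, bucket 6 empty -> new chain.
Insert 971: h=5, bucket 5 empty -> new chain.
Insert 104: h=6, bucket 6 nonempty -> append to chain.
Insert 928: h=4, bucket 4 empty -> new chain.
Final buckets:
0: 168
1: 463
2: 37
3: 318 -> 122 -> 780 -> 703 -> 276
4: 928
5: 971
6: 993 -> 104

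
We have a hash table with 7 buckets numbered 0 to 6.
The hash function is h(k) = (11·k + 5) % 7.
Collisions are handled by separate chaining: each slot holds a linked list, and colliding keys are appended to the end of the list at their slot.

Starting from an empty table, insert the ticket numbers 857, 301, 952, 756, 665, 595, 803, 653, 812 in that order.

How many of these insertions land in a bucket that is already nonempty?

Insert 857: h=3, bucket 3 empty → new chain.
Insert 301: h=5, bucket 5 empty → new chain.
Insert 952: h=5, bucket 5 nonempty → append to chain.
Insert 756: h=5, bucket 5 nonempty → append to chain.
Insert 665: h=5, bucket 5 nonempty → append to chain.
Insert 595: h=5, bucket 5 nonempty → append to chain.
Insert 803: h=4, bucket 4 empty → new chain.
Insert 653: h=6, bucket 6 empty → new chain.
Insert 812: h=5, bucket 5 nonempty → append to chain.
Final buckets:
0: .
1: .
2: .
3: 857
4: 803
5: 301 -> 952 -> 756 -> 665 -> 595 -> 812
6: 653

5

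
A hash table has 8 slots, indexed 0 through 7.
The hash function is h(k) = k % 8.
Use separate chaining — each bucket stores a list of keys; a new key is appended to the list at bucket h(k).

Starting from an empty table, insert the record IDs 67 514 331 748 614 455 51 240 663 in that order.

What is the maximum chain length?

67 -> bucket 3
514 -> bucket 2
331 -> bucket 3 (collision)
748 -> bucket 4
614 -> bucket 6
455 -> bucket 7
51 -> bucket 3 (collision)
240 -> bucket 0
663 -> bucket 7 (collision)
Final buckets:
0: 240
1: —
2: 514
3: 67 -> 331 -> 51
4: 748
5: —
6: 614
7: 455 -> 663

3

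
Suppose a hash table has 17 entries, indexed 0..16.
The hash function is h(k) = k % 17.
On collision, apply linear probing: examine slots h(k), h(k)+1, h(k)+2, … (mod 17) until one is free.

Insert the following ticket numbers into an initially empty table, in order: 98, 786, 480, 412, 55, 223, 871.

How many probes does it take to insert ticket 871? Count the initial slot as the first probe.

5

Insert 98: h=13, slot 13 empty → index 13.
Insert 786: h=4, slot 4 empty → index 4.
Insert 480: h=4, slot 4 occupied → index 5.
Insert 412: h=4, slots 4,5 occupied → index 6.
Insert 55: h=4, slots 4,5,6 occupied → index 7.
Insert 223: h=2, slot 2 empty → index 2.
Insert 871: h=4, slots 4,5,6,7 occupied → index 8.
Table: [_, _, 223, _, 786, 480, 412, 55, 871, _, _, _, _, 98, _, _, _]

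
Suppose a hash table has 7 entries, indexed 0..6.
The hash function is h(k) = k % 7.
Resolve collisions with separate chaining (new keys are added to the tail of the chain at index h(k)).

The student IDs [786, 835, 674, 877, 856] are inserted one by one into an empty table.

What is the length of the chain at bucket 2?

5

Insert 786: h=2, bucket 2 empty → new chain.
Insert 835: h=2, bucket 2 nonempty → append to chain.
Insert 674: h=2, bucket 2 nonempty → append to chain.
Insert 877: h=2, bucket 2 nonempty → append to chain.
Insert 856: h=2, bucket 2 nonempty → append to chain.
Final buckets:
0: .
1: .
2: 786 -> 835 -> 674 -> 877 -> 856
3: .
4: .
5: .
6: .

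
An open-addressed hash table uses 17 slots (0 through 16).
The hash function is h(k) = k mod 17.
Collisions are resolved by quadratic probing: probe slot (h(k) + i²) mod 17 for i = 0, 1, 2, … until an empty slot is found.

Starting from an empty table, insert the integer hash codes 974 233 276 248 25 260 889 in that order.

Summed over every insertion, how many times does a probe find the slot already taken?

974: h=5 -> slot 5
233: h=12 -> slot 12
276: h=4 -> slot 4
248: h=10 -> slot 10
25: h=8 -> slot 8
260: h=5, probe 5,6 -> slot 6
889: h=5, probe 5,6,9 -> slot 9
Table: [-, -, -, -, 276, 974, 260, -, 25, 889, 248, -, 233, -, -, -, -]

3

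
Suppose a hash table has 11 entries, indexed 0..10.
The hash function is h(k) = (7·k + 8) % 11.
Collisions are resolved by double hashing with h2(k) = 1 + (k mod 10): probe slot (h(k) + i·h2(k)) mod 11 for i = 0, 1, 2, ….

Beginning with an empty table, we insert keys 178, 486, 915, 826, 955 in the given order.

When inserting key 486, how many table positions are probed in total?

2

178: h=0 → slot 0
486: h=0, h2=7, probe 0,7 → slot 7
915: h=0, h2=6, probe 0,6 → slot 6
826: h=4 → slot 4
955: h=5 → slot 5
Table: [178, -, -, -, 826, 955, 915, 486, -, -, -]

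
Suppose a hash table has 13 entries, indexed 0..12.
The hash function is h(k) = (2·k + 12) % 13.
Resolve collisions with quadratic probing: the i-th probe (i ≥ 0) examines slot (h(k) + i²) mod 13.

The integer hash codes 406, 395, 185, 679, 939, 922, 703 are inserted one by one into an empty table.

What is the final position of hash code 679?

1

406 hashes to 5; slot 5 is free => place at 5.
395 hashes to 9; slot 9 is free => place at 9.
185 hashes to 5; 5 taken => place at 6.
679 hashes to 5; 5,6,9 taken => place at 1.
939 hashes to 5; 5,6,9,1 taken => place at 8.
922 hashes to 10; slot 10 is free => place at 10.
703 hashes to 1; 1 taken => place at 2.
Table: [-, 679, 703, -, -, 406, 185, -, 939, 395, 922, -, -]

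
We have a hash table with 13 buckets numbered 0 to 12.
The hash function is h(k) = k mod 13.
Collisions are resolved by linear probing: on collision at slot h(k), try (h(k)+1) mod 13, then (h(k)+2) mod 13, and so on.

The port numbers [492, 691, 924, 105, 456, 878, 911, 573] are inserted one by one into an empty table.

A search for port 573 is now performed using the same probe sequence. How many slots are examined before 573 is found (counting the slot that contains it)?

6

Insert 492: h=11, slot 11 empty -> index 11.
Insert 691: h=2, slot 2 empty -> index 2.
Insert 924: h=1, slot 1 empty -> index 1.
Insert 105: h=1, slots 1,2 occupied -> index 3.
Insert 456: h=1, slots 1,2,3 occupied -> index 4.
Insert 878: h=7, slot 7 empty -> index 7.
Insert 911: h=1, slots 1,2,3,4 occupied -> index 5.
Insert 573: h=1, slots 1,2,3,4,5 occupied -> index 6.
Table: [—, 924, 691, 105, 456, 911, 573, 878, —, —, —, 492, —]
Lookup 573: h=1, probe 1,2,3,4,5,6 → found at 6.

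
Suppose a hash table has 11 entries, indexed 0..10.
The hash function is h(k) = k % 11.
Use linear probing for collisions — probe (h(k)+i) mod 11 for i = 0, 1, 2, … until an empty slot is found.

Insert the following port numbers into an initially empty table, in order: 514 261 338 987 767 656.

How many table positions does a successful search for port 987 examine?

514 hashes to 8; slot 8 is free => place at 8.
261 hashes to 8; 8 taken => place at 9.
338 hashes to 8; 8,9 taken => place at 10.
987 hashes to 8; 8,9,10 taken => place at 0.
767 hashes to 8; 8,9,10,0 taken => place at 1.
656 hashes to 7; slot 7 is free => place at 7.
Table: [987, 767, ∅, ∅, ∅, ∅, ∅, 656, 514, 261, 338]
Lookup 987: h=8, probe 8,9,10,0 → found at 0.

4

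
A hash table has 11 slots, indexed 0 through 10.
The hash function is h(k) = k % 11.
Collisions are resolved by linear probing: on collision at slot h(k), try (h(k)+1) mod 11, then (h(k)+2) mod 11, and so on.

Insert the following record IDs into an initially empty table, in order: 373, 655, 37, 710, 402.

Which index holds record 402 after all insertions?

8

373: h=10 => slot 10
655: h=6 => slot 6
37: h=4 => slot 4
710: h=6, probe 6,7 => slot 7
402: h=6, probe 6,7,8 => slot 8
Table: [_, _, _, _, 37, _, 655, 710, 402, _, 373]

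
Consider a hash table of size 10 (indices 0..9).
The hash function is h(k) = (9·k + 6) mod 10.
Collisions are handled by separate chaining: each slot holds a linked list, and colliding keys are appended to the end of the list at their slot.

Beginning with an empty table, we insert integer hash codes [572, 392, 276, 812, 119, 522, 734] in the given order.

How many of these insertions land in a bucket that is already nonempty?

3

572 -> bucket 4
392 -> bucket 4 (collision)
276 -> bucket 0
812 -> bucket 4 (collision)
119 -> bucket 7
522 -> bucket 4 (collision)
734 -> bucket 2
Final buckets:
0: 276
1: .
2: 734
3: .
4: 572 -> 392 -> 812 -> 522
5: .
6: .
7: 119
8: .
9: .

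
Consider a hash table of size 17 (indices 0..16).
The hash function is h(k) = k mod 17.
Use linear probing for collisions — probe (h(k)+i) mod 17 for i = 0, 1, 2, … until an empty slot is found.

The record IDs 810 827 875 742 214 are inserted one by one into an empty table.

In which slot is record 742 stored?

810 hashes to 11; slot 11 is free => place at 11.
827 hashes to 11; 11 taken => place at 12.
875 hashes to 8; slot 8 is free => place at 8.
742 hashes to 11; 11,12 taken => place at 13.
214 hashes to 10; slot 10 is free => place at 10.
Table: [—, —, —, —, —, —, —, —, 875, —, 214, 810, 827, 742, —, —, —]

13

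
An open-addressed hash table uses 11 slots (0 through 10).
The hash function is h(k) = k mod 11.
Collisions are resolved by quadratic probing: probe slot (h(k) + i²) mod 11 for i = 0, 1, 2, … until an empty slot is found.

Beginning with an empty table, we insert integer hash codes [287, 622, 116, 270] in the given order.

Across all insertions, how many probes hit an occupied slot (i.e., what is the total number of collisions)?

3

287: h=1 → slot 1
622: h=6 → slot 6
116: h=6, probe 6,7 → slot 7
270: h=6, probe 6,7,10 → slot 10
Table: [—, 287, —, —, —, —, 622, 116, —, —, 270]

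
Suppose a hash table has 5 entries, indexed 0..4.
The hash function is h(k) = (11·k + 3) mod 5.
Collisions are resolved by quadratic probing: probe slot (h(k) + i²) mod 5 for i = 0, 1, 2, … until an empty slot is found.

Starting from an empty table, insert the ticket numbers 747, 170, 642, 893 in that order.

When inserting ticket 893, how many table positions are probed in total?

747: h=0 -> slot 0
170: h=3 -> slot 3
642: h=0, probe 0,1 -> slot 1
893: h=1, probe 1,2 -> slot 2
Table: [747, 642, 893, 170, -]

2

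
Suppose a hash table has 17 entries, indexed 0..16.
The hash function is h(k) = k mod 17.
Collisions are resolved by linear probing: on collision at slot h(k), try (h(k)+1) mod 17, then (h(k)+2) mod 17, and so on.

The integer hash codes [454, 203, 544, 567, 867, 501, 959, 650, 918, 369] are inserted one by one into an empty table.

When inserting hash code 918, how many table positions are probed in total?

3

454: h=12 → slot 12
203: h=16 → slot 16
544: h=0 → slot 0
567: h=6 → slot 6
867: h=0, probe 0,1 → slot 1
501: h=8 → slot 8
959: h=7 → slot 7
650: h=4 → slot 4
918: h=0, probe 0,1,2 → slot 2
369: h=12, probe 12,13 → slot 13
Table: [544, 867, 918, ., 650, ., 567, 959, 501, ., ., ., 454, 369, ., ., 203]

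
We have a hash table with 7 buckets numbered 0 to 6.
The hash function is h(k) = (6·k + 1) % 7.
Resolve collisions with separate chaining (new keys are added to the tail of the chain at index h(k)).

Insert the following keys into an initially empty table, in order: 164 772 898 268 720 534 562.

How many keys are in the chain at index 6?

5

Insert 164: h=5, bucket 5 empty → new chain.
Insert 772: h=6, bucket 6 empty → new chain.
Insert 898: h=6, bucket 6 nonempty → append to chain.
Insert 268: h=6, bucket 6 nonempty → append to chain.
Insert 720: h=2, bucket 2 empty → new chain.
Insert 534: h=6, bucket 6 nonempty → append to chain.
Insert 562: h=6, bucket 6 nonempty → append to chain.
Final buckets:
0: _
1: _
2: 720
3: _
4: _
5: 164
6: 772 -> 898 -> 268 -> 534 -> 562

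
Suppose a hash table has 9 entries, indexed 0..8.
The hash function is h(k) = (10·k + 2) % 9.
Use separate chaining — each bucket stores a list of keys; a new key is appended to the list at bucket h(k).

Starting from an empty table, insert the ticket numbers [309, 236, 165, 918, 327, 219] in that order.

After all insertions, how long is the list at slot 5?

4

309 -> bucket 5
236 -> bucket 4
165 -> bucket 5 (collision)
918 -> bucket 2
327 -> bucket 5 (collision)
219 -> bucket 5 (collision)
Final buckets:
0: ∅
1: ∅
2: 918
3: ∅
4: 236
5: 309 -> 165 -> 327 -> 219
6: ∅
7: ∅
8: ∅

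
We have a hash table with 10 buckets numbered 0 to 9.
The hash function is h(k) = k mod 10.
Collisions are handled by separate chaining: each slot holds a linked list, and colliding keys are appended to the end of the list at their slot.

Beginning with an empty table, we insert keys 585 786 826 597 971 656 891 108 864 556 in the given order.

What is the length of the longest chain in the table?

4

Insert 585: h=5, bucket 5 empty -> new chain.
Insert 786: h=6, bucket 6 empty -> new chain.
Insert 826: h=6, bucket 6 nonempty -> append to chain.
Insert 597: h=7, bucket 7 empty -> new chain.
Insert 971: h=1, bucket 1 empty -> new chain.
Insert 656: h=6, bucket 6 nonempty -> append to chain.
Insert 891: h=1, bucket 1 nonempty -> append to chain.
Insert 108: h=8, bucket 8 empty -> new chain.
Insert 864: h=4, bucket 4 empty -> new chain.
Insert 556: h=6, bucket 6 nonempty -> append to chain.
Final buckets:
0: _
1: 971 -> 891
2: _
3: _
4: 864
5: 585
6: 786 -> 826 -> 656 -> 556
7: 597
8: 108
9: _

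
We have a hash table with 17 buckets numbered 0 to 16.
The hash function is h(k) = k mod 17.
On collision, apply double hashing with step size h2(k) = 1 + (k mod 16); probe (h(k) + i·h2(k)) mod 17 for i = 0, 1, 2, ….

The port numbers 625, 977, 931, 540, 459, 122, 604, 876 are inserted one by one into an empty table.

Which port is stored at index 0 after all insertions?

Insert 625: h=13, slot 13 empty → index 13.
Insert 977: h=8, slot 8 empty → index 8.
Insert 931: h=13, h2=4, slot 13 occupied → index 0.
Insert 540: h=13, h2=13, slot 13 occupied → index 9.
Insert 459: h=0, h2=12, slot 0 occupied → index 12.
Insert 122: h=3, slot 3 empty → index 3.
Insert 604: h=9, h2=13, slot 9 occupied → index 5.
Insert 876: h=9, h2=13, slots 9,5 occupied → index 1.
Table: [931, 876, ∅, 122, ∅, 604, ∅, ∅, 977, 540, ∅, ∅, 459, 625, ∅, ∅, ∅]

931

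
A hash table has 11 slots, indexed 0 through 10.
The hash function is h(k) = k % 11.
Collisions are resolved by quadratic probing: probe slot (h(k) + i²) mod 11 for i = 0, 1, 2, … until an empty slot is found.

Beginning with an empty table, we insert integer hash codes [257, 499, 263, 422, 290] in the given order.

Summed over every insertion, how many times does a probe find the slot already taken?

Insert 257: h=4, slot 4 empty -> index 4.
Insert 499: h=4, slot 4 occupied -> index 5.
Insert 263: h=10, slot 10 empty -> index 10.
Insert 422: h=4, slots 4,5 occupied -> index 8.
Insert 290: h=4, slots 4,5,8 occupied -> index 2.
Table: [-, -, 290, -, 257, 499, -, -, 422, -, 263]

6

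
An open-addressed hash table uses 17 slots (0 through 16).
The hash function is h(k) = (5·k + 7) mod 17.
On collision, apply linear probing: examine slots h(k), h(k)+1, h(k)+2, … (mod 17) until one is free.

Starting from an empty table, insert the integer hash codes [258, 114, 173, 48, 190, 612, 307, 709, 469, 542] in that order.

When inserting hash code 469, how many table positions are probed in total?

Insert 258: h=5, slot 5 empty -> index 5.
Insert 114: h=16, slot 16 empty -> index 16.
Insert 173: h=5, slot 5 occupied -> index 6.
Insert 48: h=9, slot 9 empty -> index 9.
Insert 190: h=5, slots 5,6 occupied -> index 7.
Insert 612: h=7, slot 7 occupied -> index 8.
Insert 307: h=12, slot 12 empty -> index 12.
Insert 709: h=16, slot 16 occupied -> index 0.
Insert 469: h=6, slots 6,7,8,9 occupied -> index 10.
Insert 542: h=14, slot 14 empty -> index 14.
Table: [709, ., ., ., ., 258, 173, 190, 612, 48, 469, ., 307, ., 542, ., 114]

5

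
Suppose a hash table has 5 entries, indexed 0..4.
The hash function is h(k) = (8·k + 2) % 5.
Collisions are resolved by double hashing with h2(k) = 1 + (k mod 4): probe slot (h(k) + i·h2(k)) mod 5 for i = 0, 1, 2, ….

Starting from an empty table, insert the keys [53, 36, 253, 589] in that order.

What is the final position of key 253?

3

53: h=1 => slot 1
36: h=0 => slot 0
253: h=1, h2=2, probe 1,3 => slot 3
589: h=4 => slot 4
Table: [36, 53, —, 253, 589]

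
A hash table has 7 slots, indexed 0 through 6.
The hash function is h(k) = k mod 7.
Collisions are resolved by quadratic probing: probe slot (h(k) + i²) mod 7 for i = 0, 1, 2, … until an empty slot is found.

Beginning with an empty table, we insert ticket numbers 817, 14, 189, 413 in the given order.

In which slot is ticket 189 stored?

1

817 hashes to 5; slot 5 is free -> place at 5.
14 hashes to 0; slot 0 is free -> place at 0.
189 hashes to 0; 0 taken -> place at 1.
413 hashes to 0; 0,1 taken -> place at 4.
Table: [14, 189, -, -, 413, 817, -]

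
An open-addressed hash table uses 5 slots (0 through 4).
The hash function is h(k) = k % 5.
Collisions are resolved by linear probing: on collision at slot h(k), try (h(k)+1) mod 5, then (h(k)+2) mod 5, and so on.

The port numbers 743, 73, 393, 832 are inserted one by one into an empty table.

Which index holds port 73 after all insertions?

4

743: h=3 => slot 3
73: h=3, probe 3,4 => slot 4
393: h=3, probe 3,4,0 => slot 0
832: h=2 => slot 2
Table: [393, —, 832, 743, 73]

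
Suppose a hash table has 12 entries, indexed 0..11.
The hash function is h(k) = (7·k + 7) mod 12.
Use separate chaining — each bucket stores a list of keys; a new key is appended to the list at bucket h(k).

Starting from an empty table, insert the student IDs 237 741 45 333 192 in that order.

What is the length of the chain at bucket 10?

237 -> bucket 10
741 -> bucket 10 (collision)
45 -> bucket 10 (collision)
333 -> bucket 10 (collision)
192 -> bucket 7
Final buckets:
0: ∅
1: ∅
2: ∅
3: ∅
4: ∅
5: ∅
6: ∅
7: 192
8: ∅
9: ∅
10: 237 -> 741 -> 45 -> 333
11: ∅

4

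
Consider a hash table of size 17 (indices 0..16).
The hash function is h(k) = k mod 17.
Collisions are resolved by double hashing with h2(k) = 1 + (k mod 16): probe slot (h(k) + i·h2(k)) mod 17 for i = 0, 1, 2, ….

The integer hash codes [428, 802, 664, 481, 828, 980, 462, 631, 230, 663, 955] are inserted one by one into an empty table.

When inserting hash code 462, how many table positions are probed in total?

Insert 428: h=3, slot 3 empty -> index 3.
Insert 802: h=3, h2=3, slot 3 occupied -> index 6.
Insert 664: h=1, slot 1 empty -> index 1.
Insert 481: h=5, slot 5 empty -> index 5.
Insert 828: h=12, slot 12 empty -> index 12.
Insert 980: h=11, slot 11 empty -> index 11.
Insert 462: h=3, h2=15, slots 3,1 occupied -> index 16.
Insert 631: h=2, slot 2 empty -> index 2.
Insert 230: h=9, slot 9 empty -> index 9.
Insert 663: h=0, slot 0 empty -> index 0.
Insert 955: h=3, h2=12, slot 3 occupied -> index 15.
Table: [663, 664, 631, 428, _, 481, 802, _, _, 230, _, 980, 828, _, _, 955, 462]

3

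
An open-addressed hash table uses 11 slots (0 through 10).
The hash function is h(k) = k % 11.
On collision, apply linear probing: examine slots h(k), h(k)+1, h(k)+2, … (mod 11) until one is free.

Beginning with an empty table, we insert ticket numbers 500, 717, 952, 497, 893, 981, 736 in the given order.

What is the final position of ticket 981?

Insert 500: h=5, slot 5 empty → index 5.
Insert 717: h=2, slot 2 empty → index 2.
Insert 952: h=6, slot 6 empty → index 6.
Insert 497: h=2, slot 2 occupied → index 3.
Insert 893: h=2, slots 2,3 occupied → index 4.
Insert 981: h=2, slots 2,3,4,5,6 occupied → index 7.
Insert 736: h=10, slot 10 empty → index 10.
Table: [-, -, 717, 497, 893, 500, 952, 981, -, -, 736]

7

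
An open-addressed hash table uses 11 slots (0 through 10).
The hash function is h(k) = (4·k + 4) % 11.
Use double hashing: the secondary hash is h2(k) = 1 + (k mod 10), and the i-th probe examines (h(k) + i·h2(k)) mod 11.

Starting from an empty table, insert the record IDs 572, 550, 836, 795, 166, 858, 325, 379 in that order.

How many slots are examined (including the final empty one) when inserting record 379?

4

572 hashes to 4; slot 4 is free -> place at 4.
550 hashes to 4, h2=1; 4 taken -> place at 5.
836 hashes to 4, h2=7; 4 taken -> place at 0.
795 hashes to 5, h2=6; 5,0 taken -> place at 6.
166 hashes to 8; slot 8 is free -> place at 8.
858 hashes to 4, h2=9; 4 taken -> place at 2.
325 hashes to 6, h2=6; 6 taken -> place at 1.
379 hashes to 2, h2=10; 2,1,0 taken -> place at 10.
Table: [836, 325, 858, _, 572, 550, 795, _, 166, _, 379]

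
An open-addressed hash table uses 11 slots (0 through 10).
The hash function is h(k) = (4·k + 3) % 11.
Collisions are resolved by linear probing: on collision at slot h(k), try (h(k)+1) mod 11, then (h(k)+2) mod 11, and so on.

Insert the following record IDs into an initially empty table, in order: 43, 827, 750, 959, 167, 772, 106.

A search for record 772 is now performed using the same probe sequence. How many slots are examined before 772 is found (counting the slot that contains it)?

5

43 hashes to 10; slot 10 is free => place at 10.
827 hashes to 0; slot 0 is free => place at 0.
750 hashes to 0; 0 taken => place at 1.
959 hashes to 0; 0,1 taken => place at 2.
167 hashes to 0; 0,1,2 taken => place at 3.
772 hashes to 0; 0,1,2,3 taken => place at 4.
106 hashes to 9; slot 9 is free => place at 9.
Table: [827, 750, 959, 167, 772, —, —, —, —, 106, 43]
Lookup 772: h=0, probe 0,1,2,3,4 → found at 4.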